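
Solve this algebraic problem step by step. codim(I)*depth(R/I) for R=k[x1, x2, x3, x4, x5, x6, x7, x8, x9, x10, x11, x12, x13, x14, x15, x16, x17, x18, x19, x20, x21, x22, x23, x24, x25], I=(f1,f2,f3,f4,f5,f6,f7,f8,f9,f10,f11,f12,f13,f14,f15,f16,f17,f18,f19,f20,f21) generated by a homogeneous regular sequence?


codim=21, depth=dim(R/I)=25-21=4
Product=21*4=84


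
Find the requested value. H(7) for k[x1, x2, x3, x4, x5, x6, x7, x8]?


C(d+n-1,n-1)=C(14,7)=3432


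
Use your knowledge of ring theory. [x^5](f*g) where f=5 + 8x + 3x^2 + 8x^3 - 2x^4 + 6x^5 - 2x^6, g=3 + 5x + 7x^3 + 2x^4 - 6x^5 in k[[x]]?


[x^5] = sum a_i*b_j, i+j=5
  5*-6=-30
  8*2=16
  3*7=21
  -2*5=-10
  6*3=18
Sum=15


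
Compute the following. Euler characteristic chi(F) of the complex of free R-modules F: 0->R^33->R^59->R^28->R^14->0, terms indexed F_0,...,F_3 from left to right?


chi = sum (-1)^i * rank:
(-1)^0*33=33
(-1)^1*59=-59
(-1)^2*28=28
(-1)^3*14=-14
chi=-12


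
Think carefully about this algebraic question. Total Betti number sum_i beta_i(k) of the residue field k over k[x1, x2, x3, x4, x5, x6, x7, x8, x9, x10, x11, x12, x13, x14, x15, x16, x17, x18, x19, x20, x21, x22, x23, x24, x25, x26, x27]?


Koszul resolution: beta_i(k)=C(n,i), n=27
sum_i C(27,i) = 2^27 = 134217728


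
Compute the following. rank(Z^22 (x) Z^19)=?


rank(M(x)N) = rank(M)*rank(N)
22*19 = 418


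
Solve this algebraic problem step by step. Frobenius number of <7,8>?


gcd(7,8)=1 => F=ab-a-b=7*8-7-8=56-15=41


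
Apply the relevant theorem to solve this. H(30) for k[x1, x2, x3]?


C(d+n-1,n-1)=C(32,2)=496


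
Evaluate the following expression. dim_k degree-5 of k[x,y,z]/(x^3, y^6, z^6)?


Need i<3, j<6, k<6 with i+j+k=5.
For each i, j ranges over max(0,5-i-5)..min(5,5-i):
  i=0: j in [0,5] -> 6
  i=1: j in [0,4] -> 5
  i=2: j in [0,3] -> 4
H(5) = 6+5+4 = 15


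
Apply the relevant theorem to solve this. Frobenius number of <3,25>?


gcd(3,25)=1 => F=ab-a-b=3*25-3-25=75-28=47


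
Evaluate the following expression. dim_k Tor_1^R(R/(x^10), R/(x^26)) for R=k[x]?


Tor_1(R/I,R/J)=(I cap J)/IJ=(x^26)/(x^36)
dim=36-26=min(10,26)=10


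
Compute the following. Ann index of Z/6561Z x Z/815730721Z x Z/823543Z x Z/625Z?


Exponent = lcm of the cyclic orders; pairwise coprime => product.
3^8*13^8*7^7*5^4=6561*815730721*823543*625=2754756101502690114375


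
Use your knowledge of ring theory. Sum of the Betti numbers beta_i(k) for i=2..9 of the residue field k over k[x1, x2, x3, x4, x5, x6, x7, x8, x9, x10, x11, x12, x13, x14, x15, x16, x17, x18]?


Koszul resolution: beta_i(k)=C(n,i), n=18
C(18,2)=153, C(18,3)=816, C(18,4)=3060, C(18,5)=8568, C(18,6)=18564, C(18,7)=31824, C(18,8)=43758, C(18,9)=48620
Sum=155363


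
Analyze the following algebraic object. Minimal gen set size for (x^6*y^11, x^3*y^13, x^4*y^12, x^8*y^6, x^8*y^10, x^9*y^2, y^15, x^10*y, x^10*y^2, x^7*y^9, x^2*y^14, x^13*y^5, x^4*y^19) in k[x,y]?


Remove redundant (divisible by others).
x^8*y^10 redundant.
x^4*y^19 redundant.
x^10*y^2 redundant.
x^13*y^5 redundant.
Min: x^10*y, x^9*y^2, x^8*y^6, x^7*y^9, x^6*y^11, x^4*y^12, x^3*y^13, x^2*y^14, y^15
Count=9


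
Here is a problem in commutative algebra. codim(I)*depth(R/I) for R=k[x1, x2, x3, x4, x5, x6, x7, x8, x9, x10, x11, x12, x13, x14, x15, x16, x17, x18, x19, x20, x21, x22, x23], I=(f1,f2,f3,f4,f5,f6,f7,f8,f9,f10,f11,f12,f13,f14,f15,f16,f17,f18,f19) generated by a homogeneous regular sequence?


codim=19, depth=dim(R/I)=23-19=4
Product=19*4=76


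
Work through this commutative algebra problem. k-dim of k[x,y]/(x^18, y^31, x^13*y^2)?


k[x,y]/I, I = (x^18, y^31, x^13*y^2)
Rect: 18x31=558. Corner: (18-13)x(31-2)=145.
dim = 558-145 = 413


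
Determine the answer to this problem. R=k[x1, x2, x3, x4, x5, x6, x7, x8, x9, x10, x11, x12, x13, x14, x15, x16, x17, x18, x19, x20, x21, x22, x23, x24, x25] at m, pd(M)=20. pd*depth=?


pd+depth=25
depth=25-20=5
pd*depth=20*5=100


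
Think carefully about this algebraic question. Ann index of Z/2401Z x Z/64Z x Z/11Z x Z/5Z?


Exponent = lcm of the cyclic orders; pairwise coprime => product.
7^4*2^6*11^1*5^1=2401*64*11*5=8451520


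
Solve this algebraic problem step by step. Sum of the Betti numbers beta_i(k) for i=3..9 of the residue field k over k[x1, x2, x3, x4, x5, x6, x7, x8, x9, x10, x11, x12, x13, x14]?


Koszul resolution: beta_i(k)=C(n,i), n=14
C(14,3)=364, C(14,4)=1001, C(14,5)=2002, C(14,6)=3003, C(14,7)=3432, C(14,8)=3003, C(14,9)=2002
Sum=14807


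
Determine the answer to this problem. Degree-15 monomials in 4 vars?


C(d+n-1,n-1)=C(18,3)=816


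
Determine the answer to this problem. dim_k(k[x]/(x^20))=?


Basis: 1,x,...,x^19
dim=20


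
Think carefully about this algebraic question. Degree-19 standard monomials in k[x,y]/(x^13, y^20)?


k[x,y], I = (x^13, y^20), d = 19
Need i < 13 and d-i < 20.
Range: 0 <= i <= 12.
H(19) = 13


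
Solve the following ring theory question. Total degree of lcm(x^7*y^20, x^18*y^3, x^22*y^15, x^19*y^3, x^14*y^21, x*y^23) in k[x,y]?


lcm = componentwise max:
x: max(7,18,22,19,14,1)=22
y: max(20,3,15,3,21,23)=23
Total=22+23=45


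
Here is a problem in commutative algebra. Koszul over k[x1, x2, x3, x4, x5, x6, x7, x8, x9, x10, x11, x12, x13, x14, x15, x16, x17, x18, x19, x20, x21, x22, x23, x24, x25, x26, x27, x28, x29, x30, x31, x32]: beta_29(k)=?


C(n,i)=C(32,29)=4960


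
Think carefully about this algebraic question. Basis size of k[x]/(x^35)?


Basis: 1,x,...,x^34
dim=35


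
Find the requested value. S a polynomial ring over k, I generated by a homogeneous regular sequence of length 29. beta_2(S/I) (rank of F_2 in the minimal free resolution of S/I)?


Regular sequence => Koszul complex is the minimal free resolution.
Syz_1 minimally generated by Koszul relations f_i*e_j - f_j*e_i (i<j): mu(Syz_1) = beta_2 = C(m,2) = m(m-1)/2
m=29
29*28/2 = 406


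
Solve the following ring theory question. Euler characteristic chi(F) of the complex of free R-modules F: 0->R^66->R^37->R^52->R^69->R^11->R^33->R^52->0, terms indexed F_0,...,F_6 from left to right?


chi = sum (-1)^i * rank:
(-1)^0*66=66
(-1)^1*37=-37
(-1)^2*52=52
(-1)^3*69=-69
(-1)^4*11=11
(-1)^5*33=-33
(-1)^6*52=52
chi=42


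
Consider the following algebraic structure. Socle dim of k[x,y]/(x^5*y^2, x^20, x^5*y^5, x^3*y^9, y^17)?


Socle = ann(m) = span of standard monomials u with x*u, y*u in I (staircase corners).
Redundant generators: x^5*y^5
Minimal generators: x^20, x^5*y^2, x^3*y^9, y^17
Corners: x^2y^16, x^4y^8, x^19y
Socle dim=3


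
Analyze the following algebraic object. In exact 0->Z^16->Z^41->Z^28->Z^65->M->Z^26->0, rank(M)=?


Alt sum=0:
(-1)^0*16 + (-1)^1*41 + (-1)^2*28 + (-1)^3*65 + (-1)^4*? + (-1)^5*26=0
rank(M)=88


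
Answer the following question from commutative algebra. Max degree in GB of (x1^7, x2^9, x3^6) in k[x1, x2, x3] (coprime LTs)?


Pure powers, coprime LTs => already GB.
Degrees: 7, 9, 6
Max=9


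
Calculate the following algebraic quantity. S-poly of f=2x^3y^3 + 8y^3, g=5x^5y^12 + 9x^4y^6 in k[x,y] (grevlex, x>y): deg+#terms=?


LT(f)=2x^3y^3, LT(g)=5x^5y^12
lcm(LM)=x^5y^12
S(f,g) (scaled by 10 to clear denominators) = 5x^2y^9*f - 2*g = 40x^2y^12 - 18x^4y^6
2 terms, deg 14.
14+2=16


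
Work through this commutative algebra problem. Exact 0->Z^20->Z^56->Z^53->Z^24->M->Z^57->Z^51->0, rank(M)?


Alt sum=0:
(-1)^0*20 + (-1)^1*56 + (-1)^2*53 + (-1)^3*24 + (-1)^4*? + (-1)^5*57 + (-1)^6*51=0
rank(M)=13


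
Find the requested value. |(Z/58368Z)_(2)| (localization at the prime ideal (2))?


2-primary part: 58368=2^10*57
Size=2^10=1024


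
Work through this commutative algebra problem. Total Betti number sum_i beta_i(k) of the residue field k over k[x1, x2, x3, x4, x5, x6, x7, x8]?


Koszul resolution: beta_i(k)=C(n,i), n=8
sum_i C(8,i) = 2^8 = 256


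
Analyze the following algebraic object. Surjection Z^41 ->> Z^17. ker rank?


rank(ker) = 41-17 = 24


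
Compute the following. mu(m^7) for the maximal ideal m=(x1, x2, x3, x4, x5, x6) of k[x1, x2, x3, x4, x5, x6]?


Graded Nakayama: mu(m^d) = dim_k (m^d/m^(d+1)) = #degree-7 monomials in 6 vars
C(n+d-1,d)=C(12,7)=792


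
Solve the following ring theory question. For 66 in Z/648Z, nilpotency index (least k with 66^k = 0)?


66^k mod 648:
k=1: 66
k=2: 468
k=3: 432
k=4: 0
First zero at k = 4


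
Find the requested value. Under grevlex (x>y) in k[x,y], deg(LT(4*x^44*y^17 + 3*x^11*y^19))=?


LT: 4*x^44*y^17
deg_x=44, deg_y=17
Total=44+17=61


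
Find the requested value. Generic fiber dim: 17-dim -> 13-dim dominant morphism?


dim(fiber)=dim(X)-dim(Y)=17-13=4


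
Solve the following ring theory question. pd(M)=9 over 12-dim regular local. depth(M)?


pd+depth=depth(R)=12
depth=12-9=3


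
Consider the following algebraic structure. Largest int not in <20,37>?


gcd(20,37)=1 => F=ab-a-b=20*37-20-37=740-57=683


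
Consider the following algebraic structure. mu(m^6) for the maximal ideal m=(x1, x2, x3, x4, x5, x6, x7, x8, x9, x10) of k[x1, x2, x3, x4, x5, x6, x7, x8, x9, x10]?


Graded Nakayama: mu(m^d) = dim_k (m^d/m^(d+1)) = #degree-6 monomials in 10 vars
C(n+d-1,d)=C(15,6)=5005


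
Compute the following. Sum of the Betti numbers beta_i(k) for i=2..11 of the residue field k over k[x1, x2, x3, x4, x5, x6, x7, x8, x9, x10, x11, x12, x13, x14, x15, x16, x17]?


Koszul resolution: beta_i(k)=C(n,i), n=17
C(17,2)=136, C(17,3)=680, C(17,4)=2380, C(17,5)=6188, C(17,6)=12376, C(17,7)=19448, C(17,8)=24310, C(17,9)=24310, C(17,10)=19448, C(17,11)=12376
Sum=121652


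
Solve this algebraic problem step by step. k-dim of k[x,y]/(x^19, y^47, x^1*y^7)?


k[x,y]/I, I = (x^19, y^47, x^1*y^7)
Rect: 19x47=893. Corner: (19-1)x(47-7)=720.
dim = 893-720 = 173


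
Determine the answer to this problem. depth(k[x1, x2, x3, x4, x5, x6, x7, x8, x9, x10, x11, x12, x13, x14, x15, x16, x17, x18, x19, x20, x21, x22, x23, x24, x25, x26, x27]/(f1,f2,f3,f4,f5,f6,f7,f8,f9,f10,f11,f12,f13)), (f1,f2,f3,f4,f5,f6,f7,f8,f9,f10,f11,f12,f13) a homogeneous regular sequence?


depth(R)=27
depth(R/I)=27-13=14


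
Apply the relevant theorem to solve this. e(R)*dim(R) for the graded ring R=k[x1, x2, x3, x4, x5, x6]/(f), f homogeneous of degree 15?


e(R)=deg(f)=15, dim(R)=6-1=5
e*dim=15*5=75


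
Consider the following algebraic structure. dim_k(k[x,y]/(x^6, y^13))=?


Basis: x^i*y^j, i<6, j<13
6*13=78


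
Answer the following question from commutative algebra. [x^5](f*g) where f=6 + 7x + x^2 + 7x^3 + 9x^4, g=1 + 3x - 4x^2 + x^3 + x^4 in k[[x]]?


[x^5] = sum a_i*b_j, i+j=5
  7*1=7
  1*1=1
  7*-4=-28
  9*3=27
Sum=7


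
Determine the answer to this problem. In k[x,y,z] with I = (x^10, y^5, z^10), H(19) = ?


Need i<10, j<5, k<10 with i+j+k=19.
For each i, j ranges over max(0,19-i-9)..min(4,19-i):
  i=0: j in [10,4] -> 0
  i=1: j in [9,4] -> 0
  i=2: j in [8,4] -> 0
  i=3: j in [7,4] -> 0
  i=4: j in [6,4] -> 0
  i=5: j in [5,4] -> 0
  i=6: j in [4,4] -> 1
  i=7: j in [3,4] -> 2
  i=8: j in [2,4] -> 3
  i=9: j in [1,4] -> 4
H(19) = 0+0+0+0+0+0+1+2+3+4 = 10


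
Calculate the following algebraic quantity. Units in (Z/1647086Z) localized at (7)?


Local ring = Z/823543Z.
phi(823543) = 7^6*(7-1) = 705894


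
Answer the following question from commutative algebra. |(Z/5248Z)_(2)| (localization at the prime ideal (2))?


2-primary part: 5248=2^7*41
Size=2^7=128


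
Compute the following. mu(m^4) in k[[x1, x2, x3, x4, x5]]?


C(n+d-1,d)=C(8,4)=70


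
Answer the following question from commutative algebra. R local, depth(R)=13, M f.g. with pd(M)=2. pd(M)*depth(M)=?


pd+depth=13
depth=13-2=11
pd*depth=2*11=22


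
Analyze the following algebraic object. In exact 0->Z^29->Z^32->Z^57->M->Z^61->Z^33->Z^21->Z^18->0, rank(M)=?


Alt sum=0:
(-1)^0*29 + (-1)^1*32 + (-1)^2*57 + (-1)^3*? + (-1)^4*61 + (-1)^5*33 + (-1)^6*21 + (-1)^7*18=0
rank(M)=85


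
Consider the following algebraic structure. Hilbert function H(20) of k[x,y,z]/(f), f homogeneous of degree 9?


C(22,2)-C(13,2)=231-78=153


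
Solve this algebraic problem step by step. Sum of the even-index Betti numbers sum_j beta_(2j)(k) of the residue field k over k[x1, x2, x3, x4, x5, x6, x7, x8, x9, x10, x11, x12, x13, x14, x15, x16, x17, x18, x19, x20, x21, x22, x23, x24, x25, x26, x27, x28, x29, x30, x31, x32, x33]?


Koszul resolution: beta_i(k)=C(n,i), n=33
sum_even C(33,i) = 2^(n-1) = 2^32 = 4294967296


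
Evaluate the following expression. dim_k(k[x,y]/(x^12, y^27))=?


Basis: x^i*y^j, i<12, j<27
12*27=324


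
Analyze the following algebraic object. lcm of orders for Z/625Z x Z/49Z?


Exponent = lcm of the cyclic orders; pairwise coprime => product.
5^4*7^2=625*49=30625


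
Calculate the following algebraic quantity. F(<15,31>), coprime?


gcd(15,31)=1 => F=ab-a-b=15*31-15-31=465-46=419


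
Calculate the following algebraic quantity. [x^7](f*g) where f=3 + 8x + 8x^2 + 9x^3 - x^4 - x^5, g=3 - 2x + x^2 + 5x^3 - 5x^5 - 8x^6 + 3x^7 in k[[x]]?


[x^7] = sum a_i*b_j, i+j=7
  3*3=9
  8*-8=-64
  8*-5=-40
  -1*5=-5
  -1*1=-1
Sum=-101


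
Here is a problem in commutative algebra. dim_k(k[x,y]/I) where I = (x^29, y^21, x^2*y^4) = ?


k[x,y]/I, I = (x^29, y^21, x^2*y^4)
Rect: 29x21=609. Corner: (29-2)x(21-4)=459.
dim = 609-459 = 150


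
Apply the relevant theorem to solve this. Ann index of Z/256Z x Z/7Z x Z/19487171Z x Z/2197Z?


Exponent = lcm of the cyclic orders; pairwise coprime => product.
2^8*7^1*11^7*13^3=256*7*19487171*2197=76721459919104


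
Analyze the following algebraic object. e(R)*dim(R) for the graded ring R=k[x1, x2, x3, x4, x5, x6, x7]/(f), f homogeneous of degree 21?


e(R)=deg(f)=21, dim(R)=7-1=6
e*dim=21*6=126


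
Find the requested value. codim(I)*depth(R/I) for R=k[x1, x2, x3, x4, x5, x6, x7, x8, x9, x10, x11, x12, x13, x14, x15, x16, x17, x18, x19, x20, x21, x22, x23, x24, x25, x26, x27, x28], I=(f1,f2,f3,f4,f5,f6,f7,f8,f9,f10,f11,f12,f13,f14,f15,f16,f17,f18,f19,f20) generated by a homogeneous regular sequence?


codim=20, depth=dim(R/I)=28-20=8
Product=20*8=160


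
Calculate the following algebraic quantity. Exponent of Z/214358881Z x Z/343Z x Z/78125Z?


Exponent = lcm of the cyclic orders; pairwise coprime => product.
11^8*7^3*5^7=214358881*343*78125=5744148139296875


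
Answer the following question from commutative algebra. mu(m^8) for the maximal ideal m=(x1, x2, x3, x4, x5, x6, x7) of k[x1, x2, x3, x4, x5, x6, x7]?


Graded Nakayama: mu(m^d) = dim_k (m^d/m^(d+1)) = #degree-8 monomials in 7 vars
C(n+d-1,d)=C(14,8)=3003


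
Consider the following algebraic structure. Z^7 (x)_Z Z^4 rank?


rank(M(x)N) = rank(M)*rank(N)
7*4 = 28


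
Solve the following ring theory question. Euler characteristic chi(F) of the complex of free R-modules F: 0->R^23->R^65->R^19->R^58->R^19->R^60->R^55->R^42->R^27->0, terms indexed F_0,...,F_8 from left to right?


chi = sum (-1)^i * rank:
(-1)^0*23=23
(-1)^1*65=-65
(-1)^2*19=19
(-1)^3*58=-58
(-1)^4*19=19
(-1)^5*60=-60
(-1)^6*55=55
(-1)^7*42=-42
(-1)^8*27=27
chi=-82


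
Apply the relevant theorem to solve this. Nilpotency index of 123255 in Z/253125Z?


123255^k mod 253125:
k=1: 123255
k=2: 245025
k=3: 212625
k=4: 50625
k=5: 0
First zero at k = 5


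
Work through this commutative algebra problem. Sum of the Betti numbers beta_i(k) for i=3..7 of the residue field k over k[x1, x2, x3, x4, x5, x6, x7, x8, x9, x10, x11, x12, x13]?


Koszul resolution: beta_i(k)=C(n,i), n=13
C(13,3)=286, C(13,4)=715, C(13,5)=1287, C(13,6)=1716, C(13,7)=1716
Sum=5720


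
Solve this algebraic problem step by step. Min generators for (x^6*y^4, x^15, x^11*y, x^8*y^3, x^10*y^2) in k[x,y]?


Remove redundant (divisible by others).
Min: x^15, x^11*y, x^10*y^2, x^8*y^3, x^6*y^4
Count=5


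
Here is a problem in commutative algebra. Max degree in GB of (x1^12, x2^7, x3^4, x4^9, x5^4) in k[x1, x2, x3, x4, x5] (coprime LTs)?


Pure powers, coprime LTs => already GB.
Degrees: 12, 7, 4, 9, 4
Max=12


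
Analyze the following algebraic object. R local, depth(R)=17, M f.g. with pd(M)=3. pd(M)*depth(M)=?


pd+depth=17
depth=17-3=14
pd*depth=3*14=42


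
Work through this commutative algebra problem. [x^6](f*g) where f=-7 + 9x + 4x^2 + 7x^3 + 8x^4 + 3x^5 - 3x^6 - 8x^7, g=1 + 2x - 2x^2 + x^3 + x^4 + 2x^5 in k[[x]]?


[x^6] = sum a_i*b_j, i+j=6
  9*2=18
  4*1=4
  7*1=7
  8*-2=-16
  3*2=6
  -3*1=-3
Sum=16


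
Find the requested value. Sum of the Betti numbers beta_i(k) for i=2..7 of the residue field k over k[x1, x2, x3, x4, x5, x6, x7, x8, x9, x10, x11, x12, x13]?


Koszul resolution: beta_i(k)=C(n,i), n=13
C(13,2)=78, C(13,3)=286, C(13,4)=715, C(13,5)=1287, C(13,6)=1716, C(13,7)=1716
Sum=5798


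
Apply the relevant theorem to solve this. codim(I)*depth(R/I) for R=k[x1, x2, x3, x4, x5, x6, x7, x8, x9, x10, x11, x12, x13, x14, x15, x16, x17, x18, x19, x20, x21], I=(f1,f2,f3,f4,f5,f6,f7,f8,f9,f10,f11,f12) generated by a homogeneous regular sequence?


codim=12, depth=dim(R/I)=21-12=9
Product=12*9=108


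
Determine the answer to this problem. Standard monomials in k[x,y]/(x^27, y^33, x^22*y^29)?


k[x,y]/I, I = (x^27, y^33, x^22*y^29)
Rect: 27x33=891. Corner: (27-22)x(33-29)=20.
dim = 891-20 = 871


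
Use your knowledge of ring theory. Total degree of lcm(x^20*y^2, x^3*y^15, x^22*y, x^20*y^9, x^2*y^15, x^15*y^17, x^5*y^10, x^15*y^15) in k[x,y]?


lcm = componentwise max:
x: max(20,3,22,20,2,15,5,15)=22
y: max(2,15,1,9,15,17,10,15)=17
Total=22+17=39


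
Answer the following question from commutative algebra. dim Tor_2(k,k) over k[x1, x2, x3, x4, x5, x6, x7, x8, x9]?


Koszul: C(n,i)=C(9,2)=36


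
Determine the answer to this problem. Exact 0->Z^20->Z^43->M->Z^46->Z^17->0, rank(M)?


Alt sum=0:
(-1)^0*20 + (-1)^1*43 + (-1)^2*? + (-1)^3*46 + (-1)^4*17=0
rank(M)=52


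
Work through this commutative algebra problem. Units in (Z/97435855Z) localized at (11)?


Local ring = Z/19487171Z.
phi(19487171) = 11^6*(11-1) = 17715610


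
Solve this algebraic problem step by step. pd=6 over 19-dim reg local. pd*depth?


pd+depth=19
depth=19-6=13
pd*depth=6*13=78


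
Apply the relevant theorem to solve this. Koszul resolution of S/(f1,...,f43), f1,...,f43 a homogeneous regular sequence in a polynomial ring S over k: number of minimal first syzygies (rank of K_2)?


Regular sequence => Koszul complex is the minimal free resolution.
Syz_1 minimally generated by Koszul relations f_i*e_j - f_j*e_i (i<j): mu(Syz_1) = beta_2 = C(m,2) = m(m-1)/2
m=43
43*42/2 = 903


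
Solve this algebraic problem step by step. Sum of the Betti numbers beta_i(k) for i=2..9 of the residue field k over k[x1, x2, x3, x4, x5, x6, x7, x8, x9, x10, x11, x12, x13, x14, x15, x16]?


Koszul resolution: beta_i(k)=C(n,i), n=16
C(16,2)=120, C(16,3)=560, C(16,4)=1820, C(16,5)=4368, C(16,6)=8008, C(16,7)=11440, C(16,8)=12870, C(16,9)=11440
Sum=50626


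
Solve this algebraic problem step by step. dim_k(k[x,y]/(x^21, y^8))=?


Basis: x^i*y^j, i<21, j<8
21*8=168


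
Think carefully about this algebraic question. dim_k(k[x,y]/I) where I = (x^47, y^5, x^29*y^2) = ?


k[x,y]/I, I = (x^47, y^5, x^29*y^2)
Rect: 47x5=235. Corner: (47-29)x(5-2)=54.
dim = 235-54 = 181


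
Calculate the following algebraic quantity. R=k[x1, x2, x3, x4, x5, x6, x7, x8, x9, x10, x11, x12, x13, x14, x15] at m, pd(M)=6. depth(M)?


pd+depth=depth(R)=15
depth=15-6=9


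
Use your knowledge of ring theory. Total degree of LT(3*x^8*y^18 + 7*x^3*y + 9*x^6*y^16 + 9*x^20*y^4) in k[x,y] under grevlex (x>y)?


LT: 3*x^8*y^18
deg_x=8, deg_y=18
Total=8+18=26


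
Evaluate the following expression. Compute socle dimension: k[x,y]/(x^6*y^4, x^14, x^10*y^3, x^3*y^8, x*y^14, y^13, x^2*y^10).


Socle = ann(m) = span of standard monomials u with x*u, y*u in I (staircase corners).
Redundant generators: x*y^14
Minimal generators: x^14, x^10*y^3, x^6*y^4, x^3*y^8, x^2*y^10, y^13
Corners: xy^12, x^2y^9, x^5y^7, x^9y^3, x^13y^2
Socle dim=5


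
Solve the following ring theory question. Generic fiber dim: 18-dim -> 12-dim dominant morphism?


dim(fiber)=dim(X)-dim(Y)=18-12=6


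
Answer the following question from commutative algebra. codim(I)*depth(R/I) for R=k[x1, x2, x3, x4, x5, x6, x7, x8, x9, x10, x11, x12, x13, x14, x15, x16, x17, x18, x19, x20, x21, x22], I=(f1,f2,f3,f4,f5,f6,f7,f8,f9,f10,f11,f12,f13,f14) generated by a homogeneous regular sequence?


codim=14, depth=dim(R/I)=22-14=8
Product=14*8=112


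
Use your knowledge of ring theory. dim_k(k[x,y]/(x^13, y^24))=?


Basis: x^i*y^j, i<13, j<24
13*24=312


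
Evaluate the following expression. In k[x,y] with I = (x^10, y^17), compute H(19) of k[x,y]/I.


k[x,y], I = (x^10, y^17), d = 19
Need i < 10 and d-i < 17.
Range: 3 <= i <= 9.
H(19) = 7


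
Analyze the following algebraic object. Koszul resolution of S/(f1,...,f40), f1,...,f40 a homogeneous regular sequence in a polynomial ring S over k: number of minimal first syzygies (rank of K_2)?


Regular sequence => Koszul complex is the minimal free resolution.
Syz_1 minimally generated by Koszul relations f_i*e_j - f_j*e_i (i<j): mu(Syz_1) = beta_2 = C(m,2) = m(m-1)/2
m=40
40*39/2 = 780


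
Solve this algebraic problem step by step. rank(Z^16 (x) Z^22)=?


rank(M(x)N) = rank(M)*rank(N)
16*22 = 352


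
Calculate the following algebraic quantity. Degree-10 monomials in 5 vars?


C(d+n-1,n-1)=C(14,4)=1001


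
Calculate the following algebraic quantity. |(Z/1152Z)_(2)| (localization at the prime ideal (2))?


2-primary part: 1152=2^7*9
Size=2^7=128


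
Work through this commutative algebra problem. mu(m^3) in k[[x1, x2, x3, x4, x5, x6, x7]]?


C(n+d-1,d)=C(9,3)=84


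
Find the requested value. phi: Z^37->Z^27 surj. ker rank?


rank(ker) = 37-27 = 10


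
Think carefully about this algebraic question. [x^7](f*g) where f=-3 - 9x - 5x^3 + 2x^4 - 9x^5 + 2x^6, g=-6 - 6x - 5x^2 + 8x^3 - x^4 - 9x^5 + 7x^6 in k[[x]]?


[x^7] = sum a_i*b_j, i+j=7
  -9*7=-63
  -5*-1=5
  2*8=16
  -9*-5=45
  2*-6=-12
Sum=-9


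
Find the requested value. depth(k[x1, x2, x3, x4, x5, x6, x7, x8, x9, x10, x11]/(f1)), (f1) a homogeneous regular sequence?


depth(R)=11
depth(R/I)=11-1=10


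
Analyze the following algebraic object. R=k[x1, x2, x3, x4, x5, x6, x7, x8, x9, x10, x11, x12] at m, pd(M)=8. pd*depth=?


pd+depth=12
depth=12-8=4
pd*depth=8*4=32


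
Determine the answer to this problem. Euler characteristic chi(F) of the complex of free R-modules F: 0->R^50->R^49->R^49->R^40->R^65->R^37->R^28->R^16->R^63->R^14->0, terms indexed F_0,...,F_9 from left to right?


chi = sum (-1)^i * rank:
(-1)^0*50=50
(-1)^1*49=-49
(-1)^2*49=49
(-1)^3*40=-40
(-1)^4*65=65
(-1)^5*37=-37
(-1)^6*28=28
(-1)^7*16=-16
(-1)^8*63=63
(-1)^9*14=-14
chi=99


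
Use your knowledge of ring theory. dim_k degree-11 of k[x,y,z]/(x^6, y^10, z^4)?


Need i<6, j<10, k<4 with i+j+k=11.
For each i, j ranges over max(0,11-i-3)..min(9,11-i):
  i=0: j in [8,9] -> 2
  i=1: j in [7,9] -> 3
  i=2: j in [6,9] -> 4
  i=3: j in [5,8] -> 4
  i=4: j in [4,7] -> 4
  i=5: j in [3,6] -> 4
H(11) = 2+3+4+4+4+4 = 21


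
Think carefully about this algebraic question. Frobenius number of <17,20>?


gcd(17,20)=1 => F=ab-a-b=17*20-17-20=340-37=303


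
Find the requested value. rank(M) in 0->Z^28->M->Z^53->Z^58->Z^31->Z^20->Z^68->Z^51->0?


Alt sum=0:
(-1)^0*28 + (-1)^1*? + (-1)^2*53 + (-1)^3*58 + (-1)^4*31 + (-1)^5*20 + (-1)^6*68 + (-1)^7*51=0
rank(M)=51


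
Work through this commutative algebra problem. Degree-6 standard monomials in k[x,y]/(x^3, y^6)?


k[x,y], I = (x^3, y^6), d = 6
Need i < 3 and d-i < 6.
Range: 1 <= i <= 2.
H(6) = 2


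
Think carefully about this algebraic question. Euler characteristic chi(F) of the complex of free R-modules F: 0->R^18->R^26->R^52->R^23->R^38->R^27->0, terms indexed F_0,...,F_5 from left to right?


chi = sum (-1)^i * rank:
(-1)^0*18=18
(-1)^1*26=-26
(-1)^2*52=52
(-1)^3*23=-23
(-1)^4*38=38
(-1)^5*27=-27
chi=32


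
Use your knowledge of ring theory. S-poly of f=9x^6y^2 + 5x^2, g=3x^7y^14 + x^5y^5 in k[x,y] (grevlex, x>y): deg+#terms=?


LT(f)=9x^6y^2, LT(g)=3x^7y^14
lcm(LM)=x^7y^14
S(f,g) (scaled by 27 to clear denominators) = 3xy^12*f - 9*g = 15x^3y^12 - 9x^5y^5
2 terms, deg 15.
15+2=17


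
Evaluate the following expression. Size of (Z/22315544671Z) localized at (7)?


7-primary part: 22315544671=7^10*79
Size=7^10=282475249


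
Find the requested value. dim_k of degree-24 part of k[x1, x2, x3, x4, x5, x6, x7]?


C(d+n-1,n-1)=C(30,6)=593775


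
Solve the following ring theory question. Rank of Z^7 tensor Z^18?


rank(M(x)N) = rank(M)*rank(N)
7*18 = 126


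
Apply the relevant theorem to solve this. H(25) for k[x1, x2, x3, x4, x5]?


C(d+n-1,n-1)=C(29,4)=23751


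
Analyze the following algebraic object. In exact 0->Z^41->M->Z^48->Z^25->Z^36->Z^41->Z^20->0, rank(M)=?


Alt sum=0:
(-1)^0*41 + (-1)^1*? + (-1)^2*48 + (-1)^3*25 + (-1)^4*36 + (-1)^5*41 + (-1)^6*20=0
rank(M)=79


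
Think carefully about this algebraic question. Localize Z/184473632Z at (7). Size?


7-primary part: 184473632=7^8*32
Size=7^8=5764801


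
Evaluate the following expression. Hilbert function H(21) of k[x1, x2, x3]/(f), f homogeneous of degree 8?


C(23,2)-C(15,2)=253-105=148


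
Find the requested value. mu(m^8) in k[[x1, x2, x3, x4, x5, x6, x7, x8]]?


C(n+d-1,d)=C(15,8)=6435


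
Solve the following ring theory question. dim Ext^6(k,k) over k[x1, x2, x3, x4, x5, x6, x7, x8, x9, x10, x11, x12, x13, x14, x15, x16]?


C(n,i)=C(16,6)=8008


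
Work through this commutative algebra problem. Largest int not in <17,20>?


gcd(17,20)=1 => F=ab-a-b=17*20-17-20=340-37=303


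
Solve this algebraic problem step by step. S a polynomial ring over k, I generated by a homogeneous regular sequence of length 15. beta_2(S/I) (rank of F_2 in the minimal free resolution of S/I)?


Regular sequence => Koszul complex is the minimal free resolution.
Syz_1 minimally generated by Koszul relations f_i*e_j - f_j*e_i (i<j): mu(Syz_1) = beta_2 = C(m,2) = m(m-1)/2
m=15
15*14/2 = 105


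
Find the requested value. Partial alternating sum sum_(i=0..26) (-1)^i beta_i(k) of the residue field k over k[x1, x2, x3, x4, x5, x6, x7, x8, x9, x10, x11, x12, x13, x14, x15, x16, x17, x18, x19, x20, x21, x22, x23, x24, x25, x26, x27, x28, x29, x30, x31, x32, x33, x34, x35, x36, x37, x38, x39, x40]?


Koszul resolution: beta_i(k)=C(n,i), n=40
sum_(i=0..p) (-1)^i C(n,i) = (-1)^p C(n-1,p)
(-1)^26*C(39,26) = (-1)^26*8122425444 = 8122425444


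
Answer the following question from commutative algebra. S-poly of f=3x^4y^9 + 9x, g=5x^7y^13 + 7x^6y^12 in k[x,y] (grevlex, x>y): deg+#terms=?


LT(f)=3x^4y^9, LT(g)=5x^7y^13
lcm(LM)=x^7y^13
S(f,g) (scaled by 15 to clear denominators) = 5x^3y^4*f - 3*g = -21x^6y^12 + 45x^4y^4
2 terms, deg 18.
18+2=20


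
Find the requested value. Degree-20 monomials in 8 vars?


C(d+n-1,n-1)=C(27,7)=888030


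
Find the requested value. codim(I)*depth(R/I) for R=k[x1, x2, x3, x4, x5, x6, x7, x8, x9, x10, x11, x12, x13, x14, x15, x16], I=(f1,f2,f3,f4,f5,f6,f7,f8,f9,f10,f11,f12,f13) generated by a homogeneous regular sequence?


codim=13, depth=dim(R/I)=16-13=3
Product=13*3=39


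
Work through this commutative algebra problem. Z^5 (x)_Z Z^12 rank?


rank(M(x)N) = rank(M)*rank(N)
5*12 = 60


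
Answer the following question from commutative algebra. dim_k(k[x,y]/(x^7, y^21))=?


Basis: x^i*y^j, i<7, j<21
7*21=147


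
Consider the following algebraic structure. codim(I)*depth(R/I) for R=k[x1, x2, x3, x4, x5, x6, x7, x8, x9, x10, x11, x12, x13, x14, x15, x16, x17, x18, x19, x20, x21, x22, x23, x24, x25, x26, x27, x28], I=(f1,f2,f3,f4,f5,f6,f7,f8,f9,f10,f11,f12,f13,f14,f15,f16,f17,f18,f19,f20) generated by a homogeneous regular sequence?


codim=20, depth=dim(R/I)=28-20=8
Product=20*8=160


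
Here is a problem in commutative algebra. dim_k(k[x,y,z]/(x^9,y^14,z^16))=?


Basis: x^iy^jz^k, i<9,j<14,k<16
9*14*16=2016


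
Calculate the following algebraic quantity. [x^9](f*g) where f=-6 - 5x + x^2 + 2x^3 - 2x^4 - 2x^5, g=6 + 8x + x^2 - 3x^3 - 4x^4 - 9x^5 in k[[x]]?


[x^9] = sum a_i*b_j, i+j=9
  -2*-9=18
  -2*-4=8
Sum=26


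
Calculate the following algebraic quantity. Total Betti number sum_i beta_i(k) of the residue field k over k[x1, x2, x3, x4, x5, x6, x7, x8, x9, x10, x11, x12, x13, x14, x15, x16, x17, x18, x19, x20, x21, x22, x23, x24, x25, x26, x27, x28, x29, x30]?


Koszul resolution: beta_i(k)=C(n,i), n=30
sum_i C(30,i) = 2^30 = 1073741824


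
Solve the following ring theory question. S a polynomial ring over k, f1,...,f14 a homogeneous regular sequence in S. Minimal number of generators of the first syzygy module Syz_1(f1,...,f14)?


Regular sequence => Koszul complex is the minimal free resolution.
Syz_1 minimally generated by Koszul relations f_i*e_j - f_j*e_i (i<j): mu(Syz_1) = beta_2 = C(m,2) = m(m-1)/2
m=14
14*13/2 = 91


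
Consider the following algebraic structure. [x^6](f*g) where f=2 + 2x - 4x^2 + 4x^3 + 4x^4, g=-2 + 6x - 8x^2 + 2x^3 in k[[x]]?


[x^6] = sum a_i*b_j, i+j=6
  4*2=8
  4*-8=-32
Sum=-24


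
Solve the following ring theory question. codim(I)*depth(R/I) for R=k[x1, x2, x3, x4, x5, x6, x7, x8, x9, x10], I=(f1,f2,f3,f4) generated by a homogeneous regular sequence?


codim=4, depth=dim(R/I)=10-4=6
Product=4*6=24


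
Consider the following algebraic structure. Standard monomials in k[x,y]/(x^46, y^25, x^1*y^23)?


k[x,y]/I, I = (x^46, y^25, x^1*y^23)
Rect: 46x25=1150. Corner: (46-1)x(25-23)=90.
dim = 1150-90 = 1060


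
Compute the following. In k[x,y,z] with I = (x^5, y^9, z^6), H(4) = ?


Need i<5, j<9, k<6 with i+j+k=4.
For each i, j ranges over max(0,4-i-5)..min(8,4-i):
  i=0: j in [0,4] -> 5
  i=1: j in [0,3] -> 4
  i=2: j in [0,2] -> 3
  i=3: j in [0,1] -> 2
  i=4: j in [0,0] -> 1
H(4) = 5+4+3+2+1 = 15


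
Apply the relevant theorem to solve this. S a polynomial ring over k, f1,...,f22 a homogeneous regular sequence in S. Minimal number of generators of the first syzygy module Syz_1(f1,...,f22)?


Regular sequence => Koszul complex is the minimal free resolution.
Syz_1 minimally generated by Koszul relations f_i*e_j - f_j*e_i (i<j): mu(Syz_1) = beta_2 = C(m,2) = m(m-1)/2
m=22
22*21/2 = 231


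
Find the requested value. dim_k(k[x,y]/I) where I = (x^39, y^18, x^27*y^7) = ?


k[x,y]/I, I = (x^39, y^18, x^27*y^7)
Rect: 39x18=702. Corner: (39-27)x(18-7)=132.
dim = 702-132 = 570


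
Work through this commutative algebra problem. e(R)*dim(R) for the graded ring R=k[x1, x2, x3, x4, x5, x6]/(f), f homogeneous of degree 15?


e(R)=deg(f)=15, dim(R)=6-1=5
e*dim=15*5=75


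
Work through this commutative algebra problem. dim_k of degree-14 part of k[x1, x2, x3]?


C(d+n-1,n-1)=C(16,2)=120


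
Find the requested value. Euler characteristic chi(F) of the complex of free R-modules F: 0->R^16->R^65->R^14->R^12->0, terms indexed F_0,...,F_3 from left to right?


chi = sum (-1)^i * rank:
(-1)^0*16=16
(-1)^1*65=-65
(-1)^2*14=14
(-1)^3*12=-12
chi=-47


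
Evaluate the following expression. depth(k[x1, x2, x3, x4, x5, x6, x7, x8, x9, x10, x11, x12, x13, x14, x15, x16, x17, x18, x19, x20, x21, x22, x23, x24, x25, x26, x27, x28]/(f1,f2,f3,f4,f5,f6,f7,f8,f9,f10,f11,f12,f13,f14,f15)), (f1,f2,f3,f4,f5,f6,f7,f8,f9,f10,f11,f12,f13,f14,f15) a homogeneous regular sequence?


depth(R)=28
depth(R/I)=28-15=13


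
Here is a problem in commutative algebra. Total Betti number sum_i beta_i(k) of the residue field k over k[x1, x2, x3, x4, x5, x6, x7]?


Koszul resolution: beta_i(k)=C(n,i), n=7
sum_i C(7,i) = 2^7 = 128


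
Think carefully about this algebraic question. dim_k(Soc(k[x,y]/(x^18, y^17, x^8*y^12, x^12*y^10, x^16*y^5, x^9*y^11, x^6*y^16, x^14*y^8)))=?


Socle = ann(m) = span of standard monomials u with x*u, y*u in I (staircase corners).
Minimal generators: x^18, x^16*y^5, x^14*y^8, x^12*y^10, x^9*y^11, x^8*y^12, x^6*y^16, y^17
Corners: x^5y^16, x^7y^15, x^8y^11, x^11y^10, x^13y^9, x^15y^7, x^17y^4
Socle dim=7


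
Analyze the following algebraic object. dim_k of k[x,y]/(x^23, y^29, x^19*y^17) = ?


k[x,y]/I, I = (x^23, y^29, x^19*y^17)
Rect: 23x29=667. Corner: (23-19)x(29-17)=48.
dim = 667-48 = 619


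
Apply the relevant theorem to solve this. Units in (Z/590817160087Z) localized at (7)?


Local ring = Z/40353607Z.
phi(40353607) = 7^8*(7-1) = 34588806


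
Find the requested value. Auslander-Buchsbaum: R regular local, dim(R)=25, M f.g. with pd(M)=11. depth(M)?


pd+depth=depth(R)=25
depth=25-11=14


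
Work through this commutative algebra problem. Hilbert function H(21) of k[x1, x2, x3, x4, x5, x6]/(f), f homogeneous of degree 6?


C(26,5)-C(20,5)=65780-15504=50276


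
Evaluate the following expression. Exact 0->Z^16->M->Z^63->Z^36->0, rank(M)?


Alt sum=0:
(-1)^0*16 + (-1)^1*? + (-1)^2*63 + (-1)^3*36=0
rank(M)=43


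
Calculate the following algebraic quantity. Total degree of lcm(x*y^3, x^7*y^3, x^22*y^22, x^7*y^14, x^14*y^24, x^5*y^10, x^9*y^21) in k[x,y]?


lcm = componentwise max:
x: max(1,7,22,7,14,5,9)=22
y: max(3,3,22,14,24,10,21)=24
Total=22+24=46


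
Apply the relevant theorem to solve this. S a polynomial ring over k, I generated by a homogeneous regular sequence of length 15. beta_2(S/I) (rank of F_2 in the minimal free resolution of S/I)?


Regular sequence => Koszul complex is the minimal free resolution.
Syz_1 minimally generated by Koszul relations f_i*e_j - f_j*e_i (i<j): mu(Syz_1) = beta_2 = C(m,2) = m(m-1)/2
m=15
15*14/2 = 105


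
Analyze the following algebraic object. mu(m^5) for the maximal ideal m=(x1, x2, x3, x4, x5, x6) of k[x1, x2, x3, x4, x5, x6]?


Graded Nakayama: mu(m^d) = dim_k (m^d/m^(d+1)) = #degree-5 monomials in 6 vars
C(n+d-1,d)=C(10,5)=252


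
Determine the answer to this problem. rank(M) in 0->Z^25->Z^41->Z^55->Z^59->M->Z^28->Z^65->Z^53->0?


Alt sum=0:
(-1)^0*25 + (-1)^1*41 + (-1)^2*55 + (-1)^3*59 + (-1)^4*? + (-1)^5*28 + (-1)^6*65 + (-1)^7*53=0
rank(M)=36


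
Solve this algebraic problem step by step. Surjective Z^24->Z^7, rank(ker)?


rank(ker) = 24-7 = 17


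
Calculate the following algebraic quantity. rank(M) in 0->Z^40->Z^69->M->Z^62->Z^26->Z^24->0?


Alt sum=0:
(-1)^0*40 + (-1)^1*69 + (-1)^2*? + (-1)^3*62 + (-1)^4*26 + (-1)^5*24=0
rank(M)=89


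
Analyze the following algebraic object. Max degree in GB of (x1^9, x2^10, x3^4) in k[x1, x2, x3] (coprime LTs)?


Pure powers, coprime LTs => already GB.
Degrees: 9, 10, 4
Max=10


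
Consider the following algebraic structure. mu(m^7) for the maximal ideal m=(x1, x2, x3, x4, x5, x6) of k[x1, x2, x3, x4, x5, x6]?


Graded Nakayama: mu(m^d) = dim_k (m^d/m^(d+1)) = #degree-7 monomials in 6 vars
C(n+d-1,d)=C(12,7)=792


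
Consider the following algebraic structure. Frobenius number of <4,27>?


gcd(4,27)=1 => F=ab-a-b=4*27-4-27=108-31=77


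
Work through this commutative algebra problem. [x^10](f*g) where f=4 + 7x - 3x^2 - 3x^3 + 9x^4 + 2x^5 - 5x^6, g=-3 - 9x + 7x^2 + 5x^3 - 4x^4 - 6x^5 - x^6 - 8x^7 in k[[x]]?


[x^10] = sum a_i*b_j, i+j=10
  -3*-8=24
  9*-1=-9
  2*-6=-12
  -5*-4=20
Sum=23


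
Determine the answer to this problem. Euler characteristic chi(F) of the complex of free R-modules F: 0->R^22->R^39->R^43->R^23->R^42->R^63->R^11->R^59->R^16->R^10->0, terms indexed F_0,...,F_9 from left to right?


chi = sum (-1)^i * rank:
(-1)^0*22=22
(-1)^1*39=-39
(-1)^2*43=43
(-1)^3*23=-23
(-1)^4*42=42
(-1)^5*63=-63
(-1)^6*11=11
(-1)^7*59=-59
(-1)^8*16=16
(-1)^9*10=-10
chi=-60


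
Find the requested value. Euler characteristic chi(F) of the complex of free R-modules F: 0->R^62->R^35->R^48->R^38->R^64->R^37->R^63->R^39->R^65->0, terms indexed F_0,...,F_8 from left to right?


chi = sum (-1)^i * rank:
(-1)^0*62=62
(-1)^1*35=-35
(-1)^2*48=48
(-1)^3*38=-38
(-1)^4*64=64
(-1)^5*37=-37
(-1)^6*63=63
(-1)^7*39=-39
(-1)^8*65=65
chi=153


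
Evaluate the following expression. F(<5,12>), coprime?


gcd(5,12)=1 => F=ab-a-b=5*12-5-12=60-17=43


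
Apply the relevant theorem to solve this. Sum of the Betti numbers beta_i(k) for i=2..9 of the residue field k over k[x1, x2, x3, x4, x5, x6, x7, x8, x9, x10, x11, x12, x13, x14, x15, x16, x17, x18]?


Koszul resolution: beta_i(k)=C(n,i), n=18
C(18,2)=153, C(18,3)=816, C(18,4)=3060, C(18,5)=8568, C(18,6)=18564, C(18,7)=31824, C(18,8)=43758, C(18,9)=48620
Sum=155363


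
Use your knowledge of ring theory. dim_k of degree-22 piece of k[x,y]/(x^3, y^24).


k[x,y], I = (x^3, y^24), d = 22
Need i < 3 and d-i < 24.
Range: 0 <= i <= 2.
H(22) = 3


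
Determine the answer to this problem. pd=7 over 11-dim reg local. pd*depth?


pd+depth=11
depth=11-7=4
pd*depth=7*4=28


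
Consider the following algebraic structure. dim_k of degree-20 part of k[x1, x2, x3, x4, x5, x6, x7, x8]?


C(d+n-1,n-1)=C(27,7)=888030


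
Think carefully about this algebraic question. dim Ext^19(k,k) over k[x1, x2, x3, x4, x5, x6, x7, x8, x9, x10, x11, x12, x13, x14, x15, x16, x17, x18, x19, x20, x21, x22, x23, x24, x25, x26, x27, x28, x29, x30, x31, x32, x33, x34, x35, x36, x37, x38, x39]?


C(n,i)=C(39,19)=68923264410


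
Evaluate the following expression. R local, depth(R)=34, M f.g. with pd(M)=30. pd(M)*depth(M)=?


pd+depth=34
depth=34-30=4
pd*depth=30*4=120


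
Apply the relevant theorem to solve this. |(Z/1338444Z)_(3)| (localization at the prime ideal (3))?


3-primary part: 1338444=3^9*68
Size=3^9=19683


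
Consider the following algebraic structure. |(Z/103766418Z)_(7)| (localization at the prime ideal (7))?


7-primary part: 103766418=7^8*18
Size=7^8=5764801


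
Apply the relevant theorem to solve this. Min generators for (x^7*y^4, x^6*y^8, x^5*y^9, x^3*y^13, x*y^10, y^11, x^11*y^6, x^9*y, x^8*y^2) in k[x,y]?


Remove redundant (divisible by others).
x^3*y^13 redundant.
x^11*y^6 redundant.
Min: x^9*y, x^8*y^2, x^7*y^4, x^6*y^8, x^5*y^9, x*y^10, y^11
Count=7


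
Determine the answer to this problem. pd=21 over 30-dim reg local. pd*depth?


pd+depth=30
depth=30-21=9
pd*depth=21*9=189


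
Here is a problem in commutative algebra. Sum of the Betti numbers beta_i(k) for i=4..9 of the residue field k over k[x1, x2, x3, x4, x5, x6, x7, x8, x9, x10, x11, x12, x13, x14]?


Koszul resolution: beta_i(k)=C(n,i), n=14
C(14,4)=1001, C(14,5)=2002, C(14,6)=3003, C(14,7)=3432, C(14,8)=3003, C(14,9)=2002
Sum=14443


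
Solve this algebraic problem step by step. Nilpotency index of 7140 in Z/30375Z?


7140^k mod 30375:
k=1: 7140
k=2: 10350
k=3: 27000
k=4: 20250
k=5: 0
First zero at k = 5


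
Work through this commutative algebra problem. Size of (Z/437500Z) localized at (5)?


5-primary part: 437500=5^6*28
Size=5^6=15625


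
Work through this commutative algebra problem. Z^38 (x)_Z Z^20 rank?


rank(M(x)N) = rank(M)*rank(N)
38*20 = 760


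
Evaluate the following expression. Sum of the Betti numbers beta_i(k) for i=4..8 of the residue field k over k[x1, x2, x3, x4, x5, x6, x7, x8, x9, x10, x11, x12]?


Koszul resolution: beta_i(k)=C(n,i), n=12
C(12,4)=495, C(12,5)=792, C(12,6)=924, C(12,7)=792, C(12,8)=495
Sum=3498


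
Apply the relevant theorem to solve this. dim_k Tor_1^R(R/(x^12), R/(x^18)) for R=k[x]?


Tor_1(R/I,R/J)=(I cap J)/IJ=(x^18)/(x^30)
dim=30-18=min(12,18)=12


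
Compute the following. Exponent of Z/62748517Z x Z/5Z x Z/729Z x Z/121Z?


Exponent = lcm of the cyclic orders; pairwise coprime => product.
13^7*5^1*3^6*11^2=62748517*5*729*121=27674919680265
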